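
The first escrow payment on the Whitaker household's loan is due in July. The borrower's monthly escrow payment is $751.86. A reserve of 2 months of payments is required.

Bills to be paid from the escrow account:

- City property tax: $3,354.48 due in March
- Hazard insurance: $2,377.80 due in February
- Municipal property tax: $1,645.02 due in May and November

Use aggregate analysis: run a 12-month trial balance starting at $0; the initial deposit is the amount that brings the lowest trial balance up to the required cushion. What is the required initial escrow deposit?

Cushion = 2 × $751.86 = $1,503.72
Trial balance (start $0, +$751.86 each month, − disbursements):
  Jul: +$751.86 → $751.86
  Aug: +$751.86 → $1,503.72
  Sep: +$751.86 → $2,255.58
  Oct: +$751.86 → $3,007.44
  Nov: +$751.86 − $1,645.02 → $2,114.28
  Dec: +$751.86 → $2,866.14
  Jan: +$751.86 → $3,618.00
  Feb: +$751.86 − $2,377.80 → $1,992.06
  Mar: +$751.86 − $3,354.48 → -$610.56
  Apr: +$751.86 → $141.30
  May: +$751.86 − $1,645.02 → -$751.86
  Jun: +$751.86 → $0.00
Lowest trial balance = -$751.86 (May)
Initial deposit = cushion − low point = $1,503.72 − (-$751.86) = $2,255.58

$2,255.58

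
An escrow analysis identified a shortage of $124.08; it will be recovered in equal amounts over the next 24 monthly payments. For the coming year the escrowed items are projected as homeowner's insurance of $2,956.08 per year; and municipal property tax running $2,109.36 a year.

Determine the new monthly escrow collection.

$427.29

Homeowner's insurance = $2,956.08/yr
Municipal property tax = $2,109.36/yr
Total annual escrow = $2,956.08 + $2,109.36 = $5,065.44
Base monthly escrow = $5,065.44 ÷ 12 = $422.12
Shortage per month = $124.08 ÷ 24 = $5.17
Adjusted monthly = $422.12 + $5.17 = $427.29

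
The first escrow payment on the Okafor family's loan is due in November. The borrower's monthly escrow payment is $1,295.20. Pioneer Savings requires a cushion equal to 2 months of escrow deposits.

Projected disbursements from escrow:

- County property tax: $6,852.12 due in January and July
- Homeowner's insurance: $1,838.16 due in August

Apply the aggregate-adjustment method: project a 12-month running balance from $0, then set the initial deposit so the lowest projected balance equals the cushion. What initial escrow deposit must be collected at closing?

Cushion = 2 × $1,295.20 = $2,590.40
Trial balance (start $0, +$1,295.20 each month, − disbursements):
  Nov: +$1,295.20 → $1,295.20
  Dec: +$1,295.20 → $2,590.40
  Jan: +$1,295.20 − $6,852.12 → -$2,966.52
  Feb: +$1,295.20 → -$1,671.32
  Mar: +$1,295.20 → -$376.12
  Apr: +$1,295.20 → $919.08
  May: +$1,295.20 → $2,214.28
  Jun: +$1,295.20 → $3,509.48
  Jul: +$1,295.20 − $6,852.12 → -$2,047.44
  Aug: +$1,295.20 − $1,838.16 → -$2,590.40
  Sep: +$1,295.20 → -$1,295.20
  Oct: +$1,295.20 → $0.00
Lowest trial balance = -$2,966.52 (Jan)
Initial deposit = cushion − low point = $2,590.40 − (-$2,966.52) = $5,556.92

$5,556.92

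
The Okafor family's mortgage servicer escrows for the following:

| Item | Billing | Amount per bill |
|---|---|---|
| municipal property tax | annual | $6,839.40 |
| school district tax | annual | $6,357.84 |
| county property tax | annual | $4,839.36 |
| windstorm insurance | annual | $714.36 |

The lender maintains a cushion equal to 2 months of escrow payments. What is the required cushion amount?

Municipal property tax: $6,839.40 per year
School district tax: $6,357.84 per year
County property tax: $4,839.36 per year
Windstorm insurance: $714.36 per year
Combined annual = $6,839.40 + $6,357.84 + $4,839.36 + $714.36 = $18,750.96
Monthly escrow = $18,750.96 ÷ 12 = $1,562.58
Required cushion = 2 × $1,562.58 = $3,125.16

$3,125.16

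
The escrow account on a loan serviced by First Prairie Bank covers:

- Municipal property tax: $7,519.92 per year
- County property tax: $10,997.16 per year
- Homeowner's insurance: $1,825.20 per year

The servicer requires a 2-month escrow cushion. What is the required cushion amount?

Municipal property tax — $7,519.92 annually
County property tax — $10,997.16 annually
Homeowner's insurance — $1,825.20 annually
Total per year = $20,342.28
Per month = $20,342.28 / 12 = $1,695.19
Reserve = 2 × $1,695.19 = $3,390.38

$3,390.38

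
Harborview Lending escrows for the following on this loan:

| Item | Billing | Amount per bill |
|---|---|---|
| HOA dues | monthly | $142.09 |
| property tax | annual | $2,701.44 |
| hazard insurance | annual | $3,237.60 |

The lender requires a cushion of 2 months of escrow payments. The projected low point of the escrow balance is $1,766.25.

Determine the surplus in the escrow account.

HOA dues — $142.09 × 12 = $1,705.08/yr
Property tax — $2,701.44/yr
Hazard insurance — $3,237.60/yr
Annual escrow total = $1,705.08 + $2,701.44 + $3,237.60 = $7,644.12
Per month = $7,644.12 / 12 = $637.01
Required cushion = 2 × $637.01 = $1,274.02
Excess over cushion: $1,766.25 − $1,274.02 = $492.23

$492.23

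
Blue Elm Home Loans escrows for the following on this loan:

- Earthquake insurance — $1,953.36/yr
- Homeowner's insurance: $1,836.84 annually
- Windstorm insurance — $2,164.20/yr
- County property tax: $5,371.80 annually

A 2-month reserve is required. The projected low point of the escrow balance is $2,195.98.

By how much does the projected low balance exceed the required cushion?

$308.28

Earthquake insurance = $1,953.36 per year
Homeowner's insurance = $1,836.84 per year
Windstorm insurance = $2,164.20 per year
County property tax = $5,371.80 per year
Combined annual = $1,953.36 + $1,836.84 + $2,164.20 + $5,371.80 = $11,326.20
Per month = $11,326.20 ÷ 12 = $943.85
Required cushion = 2 × $943.85 = $1,887.70
Surplus = $2,195.98 − $1,887.70 = $308.28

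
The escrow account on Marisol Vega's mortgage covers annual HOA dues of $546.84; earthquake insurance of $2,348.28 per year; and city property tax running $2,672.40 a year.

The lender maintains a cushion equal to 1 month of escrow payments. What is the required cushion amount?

HOA dues: $546.84 per year
Earthquake insurance: $2,348.28 per year
City property tax: $2,672.40 per year
Total annual escrow = $546.84 + $2,348.28 + $2,672.40 = $5,567.52
Monthly = $5,567.52 ÷ 12 = $463.96
Reserve = 1 × $463.96 = $463.96

$463.96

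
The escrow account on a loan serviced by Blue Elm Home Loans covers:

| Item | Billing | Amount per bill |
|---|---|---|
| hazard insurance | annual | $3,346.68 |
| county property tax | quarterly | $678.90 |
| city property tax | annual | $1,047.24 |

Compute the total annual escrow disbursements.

Hazard insurance = $3,346.68/yr
County property tax = $678.90 × 4 = $2,715.60/yr
City property tax = $1,047.24/yr
Annual escrow total = $3,346.68 + $2,715.60 + $1,047.24 = $7,109.52

$7,109.52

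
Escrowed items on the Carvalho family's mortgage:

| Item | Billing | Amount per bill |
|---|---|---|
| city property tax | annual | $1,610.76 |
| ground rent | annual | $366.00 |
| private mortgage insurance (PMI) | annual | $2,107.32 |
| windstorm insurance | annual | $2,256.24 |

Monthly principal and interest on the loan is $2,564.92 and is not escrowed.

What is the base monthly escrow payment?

$528.36

City property tax: $1,610.76 per year
Ground rent: $366.00 per year
Private mortgage insurance (PMI): $2,107.32 per year
Windstorm insurance: $2,256.24 per year
Yearly total = $1,610.76 + $366.00 + $2,107.32 + $2,256.24 = $6,340.32
Per month = $6,340.32 / 12 = $528.36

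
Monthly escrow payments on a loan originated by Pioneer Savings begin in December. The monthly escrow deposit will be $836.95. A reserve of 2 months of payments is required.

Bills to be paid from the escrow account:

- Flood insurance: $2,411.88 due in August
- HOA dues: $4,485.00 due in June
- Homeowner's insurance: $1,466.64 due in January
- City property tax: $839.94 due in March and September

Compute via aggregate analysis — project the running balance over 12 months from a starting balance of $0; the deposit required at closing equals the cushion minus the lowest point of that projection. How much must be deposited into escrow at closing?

Cushion = 2 × $836.95 = $1,673.90
Trial balance (start $0, +$836.95 each month, − disbursements):
  Dec: +$836.95 → $836.95
  Jan: +$836.95 − $1,466.64 → $207.26
  Feb: +$836.95 → $1,044.21
  Mar: +$836.95 − $839.94 → $1,041.22
  Apr: +$836.95 → $1,878.17
  May: +$836.95 → $2,715.12
  Jun: +$836.95 − $4,485.00 → -$932.93
  Jul: +$836.95 → -$95.98
  Aug: +$836.95 − $2,411.88 → -$1,670.91
  Sep: +$836.95 − $839.94 → -$1,673.90
  Oct: +$836.95 → -$836.95
  Nov: +$836.95 → $0.00
Lowest trial balance = -$1,673.90 (Sep)
Initial deposit = cushion − low point = $1,673.90 − (-$1,673.90) = $3,347.80

$3,347.80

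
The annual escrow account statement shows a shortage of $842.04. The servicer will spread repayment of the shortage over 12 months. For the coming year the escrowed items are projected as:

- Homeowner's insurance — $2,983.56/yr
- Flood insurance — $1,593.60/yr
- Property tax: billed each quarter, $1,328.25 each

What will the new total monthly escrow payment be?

Homeowner's insurance: $2,983.56
Flood insurance: $1,593.60
Property tax: $1,328.25 × 4 = $5,313.00
Annual escrow total = $2,983.56 + $1,593.60 + $5,313.00 = $9,890.16
Monthly = $9,890.16 ÷ 12 = $824.18
Monthly shortage recovery: $842.04 ÷ 12 = $70.17
Adjusted monthly = $824.18 + $70.17 = $894.35

$894.35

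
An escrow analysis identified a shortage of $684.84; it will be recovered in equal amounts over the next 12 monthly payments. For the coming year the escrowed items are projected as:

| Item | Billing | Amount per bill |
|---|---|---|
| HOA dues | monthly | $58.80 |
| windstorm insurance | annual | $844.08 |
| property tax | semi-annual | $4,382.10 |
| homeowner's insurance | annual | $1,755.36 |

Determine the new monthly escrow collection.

$1,062.84

HOA dues = $58.80 × 12 = $705.60/yr
Windstorm insurance = $844.08/yr
Property tax = $4,382.10 × 2 = $8,764.20/yr
Homeowner's insurance = $1,755.36/yr
Total annual escrow = $12,069.24
Base monthly escrow = $12,069.24 ÷ 12 = $1,005.77
Monthly shortage recovery: $684.84 / 12 = $57.07
New monthly escrow = $1,005.77 + $57.07 = $1,062.84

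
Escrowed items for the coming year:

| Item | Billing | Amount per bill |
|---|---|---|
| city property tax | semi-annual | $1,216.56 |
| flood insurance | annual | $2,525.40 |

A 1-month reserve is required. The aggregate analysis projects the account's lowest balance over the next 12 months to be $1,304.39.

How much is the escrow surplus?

$891.18

City property tax — $1,216.56 × 2 = $2,433.12 per year
Flood insurance — $2,525.40 per year
Combined annual = $2,433.12 + $2,525.40 = $4,958.52
Base monthly escrow = $4,958.52 ÷ 12 = $413.21
Required cushion = 1 × $413.21 = $413.21
Surplus = $1,304.39 − $413.21 = $891.18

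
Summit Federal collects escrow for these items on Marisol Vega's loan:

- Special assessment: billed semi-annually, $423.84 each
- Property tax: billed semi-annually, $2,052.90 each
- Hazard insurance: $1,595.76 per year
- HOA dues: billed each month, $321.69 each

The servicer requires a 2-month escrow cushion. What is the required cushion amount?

Special assessment — $423.84 × 2 = $847.68 per year
Property tax — $2,052.90 × 2 = $4,105.80 per year
Hazard insurance — $1,595.76 per year
HOA dues — $321.69 × 12 = $3,860.28 per year
Total per year = $10,409.52
Monthly escrow = $10,409.52 ÷ 12 = $867.46
Required cushion = 2 × $867.46 = $1,734.92

$1,734.92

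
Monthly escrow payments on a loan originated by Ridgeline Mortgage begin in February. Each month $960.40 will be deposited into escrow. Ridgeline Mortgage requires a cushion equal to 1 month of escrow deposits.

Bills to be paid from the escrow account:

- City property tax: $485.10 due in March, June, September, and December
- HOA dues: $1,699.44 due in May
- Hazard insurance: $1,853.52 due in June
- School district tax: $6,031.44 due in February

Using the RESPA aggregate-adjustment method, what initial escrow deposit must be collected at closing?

$6,713.00

Cushion = 1 × $960.40 = $960.40
Trial balance (start $0, +$960.40 each month, − disbursements):
  Feb: +$960.40 − $6,031.44 → -$5,071.04
  Mar: +$960.40 − $485.10 → -$4,595.74
  Apr: +$960.40 → -$3,635.34
  May: +$960.40 − $1,699.44 → -$4,374.38
  Jun: +$960.40 − $2,338.62 → -$5,752.60
  Jul: +$960.40 → -$4,792.20
  Aug: +$960.40 → -$3,831.80
  Sep: +$960.40 − $485.10 → -$3,356.50
  Oct: +$960.40 → -$2,396.10
  Nov: +$960.40 → -$1,435.70
  Dec: +$960.40 − $485.10 → -$960.40
  Jan: +$960.40 → $0.00
Lowest trial balance = -$5,752.60 (Jun)
Initial deposit = cushion − low point = $960.40 − (-$5,752.60) = $6,713.00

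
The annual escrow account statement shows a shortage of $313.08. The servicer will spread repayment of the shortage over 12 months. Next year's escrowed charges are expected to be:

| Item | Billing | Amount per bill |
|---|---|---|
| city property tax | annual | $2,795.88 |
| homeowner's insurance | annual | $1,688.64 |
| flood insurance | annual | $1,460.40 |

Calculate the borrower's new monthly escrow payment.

City property tax = $2,795.88 per year
Homeowner's insurance = $1,688.64 per year
Flood insurance = $1,460.40 per year
Annual escrow total = $5,944.92
Monthly escrow = $5,944.92 ÷ 12 = $495.41
Shortage per month = $313.08 ÷ 12 = $26.09
Adjusted monthly = $495.41 + $26.09 = $521.50

$521.50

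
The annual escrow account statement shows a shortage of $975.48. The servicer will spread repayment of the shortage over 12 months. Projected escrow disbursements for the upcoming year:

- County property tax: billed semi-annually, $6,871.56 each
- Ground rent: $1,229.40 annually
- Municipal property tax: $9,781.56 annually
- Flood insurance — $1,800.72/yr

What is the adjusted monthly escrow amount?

$2,294.19

County property tax = $6,871.56 × 2 = $13,743.12
Ground rent = $1,229.40
Municipal property tax = $9,781.56
Flood insurance = $1,800.72
Total annual escrow = $13,743.12 + $1,229.40 + $9,781.56 + $1,800.72 = $26,554.80
Monthly = $26,554.80 ÷ 12 = $2,212.90
Shortage per month = $975.48 ÷ 12 = $81.29
Adjusted monthly = $2,212.90 + $81.29 = $2,294.19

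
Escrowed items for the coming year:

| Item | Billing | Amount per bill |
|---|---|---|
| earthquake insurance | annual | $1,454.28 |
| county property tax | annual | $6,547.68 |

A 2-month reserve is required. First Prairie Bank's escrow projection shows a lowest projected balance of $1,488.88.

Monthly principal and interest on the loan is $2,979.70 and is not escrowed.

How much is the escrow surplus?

$155.22

Earthquake insurance: $1,454.28
County property tax: $6,547.68
Total annual escrow = $1,454.28 + $6,547.68 = $8,001.96
Base monthly escrow = $8,001.96 / 12 = $666.83
Cushion = 2 × $666.83 = $1,333.66
Excess over cushion: $1,488.88 − $1,333.66 = $155.22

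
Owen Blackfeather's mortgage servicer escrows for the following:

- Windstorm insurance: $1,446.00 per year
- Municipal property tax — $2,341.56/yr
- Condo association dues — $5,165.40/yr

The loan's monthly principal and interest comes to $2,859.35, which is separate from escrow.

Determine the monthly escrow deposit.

Windstorm insurance — $1,446.00 per year
Municipal property tax — $2,341.56 per year
Condo association dues — $5,165.40 per year
Yearly total = $1,446.00 + $2,341.56 + $5,165.40 = $8,952.96
Per month = $8,952.96 / 12 = $746.08

$746.08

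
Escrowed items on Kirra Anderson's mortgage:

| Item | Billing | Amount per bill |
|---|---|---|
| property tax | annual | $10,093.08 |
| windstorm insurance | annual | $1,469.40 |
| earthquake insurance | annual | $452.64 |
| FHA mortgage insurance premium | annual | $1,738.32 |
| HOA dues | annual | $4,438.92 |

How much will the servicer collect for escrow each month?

$1,516.03

Property tax — $10,093.08
Windstorm insurance — $1,469.40
Earthquake insurance — $452.64
FHA mortgage insurance premium — $1,738.32
HOA dues — $4,438.92
Annual escrow total = $10,093.08 + $1,469.40 + $452.64 + $1,738.32 + $4,438.92 = $18,192.36
Monthly escrow = $18,192.36 ÷ 12 = $1,516.03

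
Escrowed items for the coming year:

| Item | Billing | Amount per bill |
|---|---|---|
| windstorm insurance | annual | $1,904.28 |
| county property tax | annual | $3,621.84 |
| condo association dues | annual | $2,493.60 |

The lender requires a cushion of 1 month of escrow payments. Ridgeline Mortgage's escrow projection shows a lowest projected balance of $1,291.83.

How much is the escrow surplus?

$623.52

Windstorm insurance — $1,904.28/yr
County property tax — $3,621.84/yr
Condo association dues — $2,493.60/yr
Yearly total = $8,019.72
Monthly = $8,019.72 ÷ 12 = $668.31
Required reserve = 1 × $668.31 = $668.31
Surplus = $1,291.83 − $668.31 = $623.52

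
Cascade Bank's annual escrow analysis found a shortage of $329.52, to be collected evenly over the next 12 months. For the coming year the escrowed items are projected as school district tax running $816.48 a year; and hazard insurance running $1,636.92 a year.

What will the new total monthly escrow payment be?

School district tax = $816.48 per year
Hazard insurance = $1,636.92 per year
Yearly total = $2,453.40
Monthly escrow = $2,453.40 ÷ 12 = $204.45
Shortage spread = $329.52 ÷ 12 = $27.46/mo
Adjusted monthly = $204.45 + $27.46 = $231.91

$231.91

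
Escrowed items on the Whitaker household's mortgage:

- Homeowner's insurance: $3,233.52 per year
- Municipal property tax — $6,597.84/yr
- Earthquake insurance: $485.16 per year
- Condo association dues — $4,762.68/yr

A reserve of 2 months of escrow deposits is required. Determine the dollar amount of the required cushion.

$2,513.20

Homeowner's insurance — $3,233.52/yr
Municipal property tax — $6,597.84/yr
Earthquake insurance — $485.16/yr
Condo association dues — $4,762.68/yr
Combined annual = $15,079.20
Monthly = $15,079.20 / 12 = $1,256.60
Cushion = 2 × $1,256.60 = $2,513.20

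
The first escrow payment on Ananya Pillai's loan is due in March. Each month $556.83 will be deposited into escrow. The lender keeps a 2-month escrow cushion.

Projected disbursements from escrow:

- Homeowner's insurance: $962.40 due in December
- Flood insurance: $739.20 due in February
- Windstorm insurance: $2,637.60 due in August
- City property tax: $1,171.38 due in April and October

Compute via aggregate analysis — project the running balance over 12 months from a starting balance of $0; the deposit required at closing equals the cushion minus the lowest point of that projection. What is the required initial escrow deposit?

$1,639.38

Cushion = 2 × $556.83 = $1,113.66
Trial balance (start $0, +$556.83 each month, − disbursements):
  Mar: +$556.83 → $556.83
  Apr: +$556.83 − $1,171.38 → -$57.72
  May: +$556.83 → $499.11
  Jun: +$556.83 → $1,055.94
  Jul: +$556.83 → $1,612.77
  Aug: +$556.83 − $2,637.60 → -$468.00
  Sep: +$556.83 → $88.83
  Oct: +$556.83 − $1,171.38 → -$525.72
  Nov: +$556.83 → $31.11
  Dec: +$556.83 − $962.40 → -$374.46
  Jan: +$556.83 → $182.37
  Feb: +$556.83 − $739.20 → $0.00
Lowest trial balance = -$525.72 (Oct)
Initial deposit = cushion − low point = $1,113.66 − (-$525.72) = $1,639.38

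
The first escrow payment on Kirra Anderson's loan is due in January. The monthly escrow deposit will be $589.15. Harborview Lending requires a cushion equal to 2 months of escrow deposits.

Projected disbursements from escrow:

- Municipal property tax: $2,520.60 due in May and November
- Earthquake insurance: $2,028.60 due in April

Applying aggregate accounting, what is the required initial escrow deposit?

Cushion = 2 × $589.15 = $1,178.30
Trial balance (start $0, +$589.15 each month, − disbursements):
  Jan: +$589.15 → $589.15
  Feb: +$589.15 → $1,178.30
  Mar: +$589.15 → $1,767.45
  Apr: +$589.15 − $2,028.60 → $328.00
  May: +$589.15 − $2,520.60 → -$1,603.45
  Jun: +$589.15 → -$1,014.30
  Jul: +$589.15 → -$425.15
  Aug: +$589.15 → $164.00
  Sep: +$589.15 → $753.15
  Oct: +$589.15 → $1,342.30
  Nov: +$589.15 − $2,520.60 → -$589.15
  Dec: +$589.15 → $0.00
Lowest trial balance = -$1,603.45 (May)
Initial deposit = cushion − low point = $1,178.30 − (-$1,603.45) = $2,781.75

$2,781.75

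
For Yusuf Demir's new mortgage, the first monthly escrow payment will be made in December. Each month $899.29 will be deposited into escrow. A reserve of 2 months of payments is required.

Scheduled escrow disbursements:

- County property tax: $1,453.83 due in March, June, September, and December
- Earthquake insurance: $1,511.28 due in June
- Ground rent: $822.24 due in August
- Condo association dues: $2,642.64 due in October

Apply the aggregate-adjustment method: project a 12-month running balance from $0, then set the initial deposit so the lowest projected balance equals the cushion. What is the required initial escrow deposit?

Cushion = 2 × $899.29 = $1,798.58
Trial balance (start $0, +$899.29 each month, − disbursements):
  Dec: +$899.29 − $1,453.83 → -$554.54
  Jan: +$899.29 → $344.75
  Feb: +$899.29 → $1,244.04
  Mar: +$899.29 − $1,453.83 → $689.50
  Apr: +$899.29 → $1,588.79
  May: +$899.29 → $2,488.08
  Jun: +$899.29 − $2,965.11 → $422.26
  Jul: +$899.29 → $1,321.55
  Aug: +$899.29 − $822.24 → $1,398.60
  Sep: +$899.29 − $1,453.83 → $844.06
  Oct: +$899.29 − $2,642.64 → -$899.29
  Nov: +$899.29 → $0.00
Lowest trial balance = -$899.29 (Oct)
Initial deposit = cushion − low point = $1,798.58 − (-$899.29) = $2,697.87

$2,697.87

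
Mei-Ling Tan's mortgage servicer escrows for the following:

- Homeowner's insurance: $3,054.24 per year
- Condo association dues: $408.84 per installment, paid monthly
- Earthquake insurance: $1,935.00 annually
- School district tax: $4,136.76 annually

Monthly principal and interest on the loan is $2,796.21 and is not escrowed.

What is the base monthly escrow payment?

Homeowner's insurance: $3,054.24 per year
Condo association dues: $408.84 × 12 = $4,906.08 per year
Earthquake insurance: $1,935.00 per year
School district tax: $4,136.76 per year
Total per year = $3,054.24 + $4,906.08 + $1,935.00 + $4,136.76 = $14,032.08
Base monthly escrow = $14,032.08 ÷ 12 = $1,169.34

$1,169.34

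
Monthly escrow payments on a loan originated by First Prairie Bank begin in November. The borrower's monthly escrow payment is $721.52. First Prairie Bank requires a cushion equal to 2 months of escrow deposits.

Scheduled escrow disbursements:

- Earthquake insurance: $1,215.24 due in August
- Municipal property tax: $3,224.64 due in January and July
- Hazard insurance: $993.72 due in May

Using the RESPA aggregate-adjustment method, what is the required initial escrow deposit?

$2,886.08

Cushion = 2 × $721.52 = $1,443.04
Trial balance (start $0, +$721.52 each month, − disbursements):
  Nov: +$721.52 → $721.52
  Dec: +$721.52 → $1,443.04
  Jan: +$721.52 − $3,224.64 → -$1,060.08
  Feb: +$721.52 → -$338.56
  Mar: +$721.52 → $382.96
  Apr: +$721.52 → $1,104.48
  May: +$721.52 − $993.72 → $832.28
  Jun: +$721.52 → $1,553.80
  Jul: +$721.52 − $3,224.64 → -$949.32
  Aug: +$721.52 − $1,215.24 → -$1,443.04
  Sep: +$721.52 → -$721.52
  Oct: +$721.52 → $0.00
Lowest trial balance = -$1,443.04 (Aug)
Initial deposit = cushion − low point = $1,443.04 − (-$1,443.04) = $2,886.08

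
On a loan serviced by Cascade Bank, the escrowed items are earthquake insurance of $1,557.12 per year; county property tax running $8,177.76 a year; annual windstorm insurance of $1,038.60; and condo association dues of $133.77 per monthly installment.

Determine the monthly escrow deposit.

Earthquake insurance: $1,557.12
County property tax: $8,177.76
Windstorm insurance: $1,038.60
Condo association dues: $133.77 × 12 = $1,605.24
Total per year = $12,378.72
Per month = $12,378.72 / 12 = $1,031.56

$1,031.56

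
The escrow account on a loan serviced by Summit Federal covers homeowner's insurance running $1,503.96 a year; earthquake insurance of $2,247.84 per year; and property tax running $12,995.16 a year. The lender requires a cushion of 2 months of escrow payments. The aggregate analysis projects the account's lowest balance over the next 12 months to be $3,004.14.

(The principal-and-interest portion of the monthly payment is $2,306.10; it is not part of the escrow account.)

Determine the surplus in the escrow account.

$212.98

Homeowner's insurance — $1,503.96 per year
Earthquake insurance — $2,247.84 per year
Property tax — $12,995.16 per year
Total per year = $1,503.96 + $2,247.84 + $12,995.16 = $16,746.96
Per month = $16,746.96 / 12 = $1,395.58
Required cushion = 2 × $1,395.58 = $2,791.16
Excess over cushion: $3,004.14 − $2,791.16 = $212.98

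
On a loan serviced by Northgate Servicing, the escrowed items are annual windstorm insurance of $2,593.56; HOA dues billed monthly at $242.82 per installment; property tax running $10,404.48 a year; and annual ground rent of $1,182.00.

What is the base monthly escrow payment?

Windstorm insurance: $2,593.56
HOA dues: $242.82 × 12 = $2,913.84
Property tax: $10,404.48
Ground rent: $1,182.00
Combined annual = $2,593.56 + $2,913.84 + $10,404.48 + $1,182.00 = $17,093.88
Base monthly escrow = $17,093.88 ÷ 12 = $1,424.49

$1,424.49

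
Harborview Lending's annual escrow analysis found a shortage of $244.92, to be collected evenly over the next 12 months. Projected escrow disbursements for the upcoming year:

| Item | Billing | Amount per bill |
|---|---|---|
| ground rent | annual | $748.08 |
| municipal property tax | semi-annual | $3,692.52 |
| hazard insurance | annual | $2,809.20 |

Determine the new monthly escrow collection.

$932.27

Ground rent: $748.08
Municipal property tax: $3,692.52 × 2 = $7,385.04
Hazard insurance: $2,809.20
Total per year = $748.08 + $7,385.04 + $2,809.20 = $10,942.32
Per month = $10,942.32 ÷ 12 = $911.86
Shortage per month = $244.92 / 12 = $20.41
New monthly escrow = $911.86 + $20.41 = $932.27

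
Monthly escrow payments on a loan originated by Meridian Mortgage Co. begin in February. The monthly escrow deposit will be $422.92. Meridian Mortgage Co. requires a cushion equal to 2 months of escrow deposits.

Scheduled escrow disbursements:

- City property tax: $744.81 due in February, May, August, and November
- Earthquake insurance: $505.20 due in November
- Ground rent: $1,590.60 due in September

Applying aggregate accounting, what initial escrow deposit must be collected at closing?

Cushion = 2 × $422.92 = $845.84
Trial balance (start $0, +$422.92 each month, − disbursements):
  Feb: +$422.92 − $744.81 → -$321.89
  Mar: +$422.92 → $101.03
  Apr: +$422.92 → $523.95
  May: +$422.92 − $744.81 → $202.06
  Jun: +$422.92 → $624.98
  Jul: +$422.92 → $1,047.90
  Aug: +$422.92 − $744.81 → $726.01
  Sep: +$422.92 − $1,590.60 → -$441.67
  Oct: +$422.92 → -$18.75
  Nov: +$422.92 − $1,250.01 → -$845.84
  Dec: +$422.92 → -$422.92
  Jan: +$422.92 → $0.00
Lowest trial balance = -$845.84 (Nov)
Initial deposit = cushion − low point = $845.84 − (-$845.84) = $1,691.68

$1,691.68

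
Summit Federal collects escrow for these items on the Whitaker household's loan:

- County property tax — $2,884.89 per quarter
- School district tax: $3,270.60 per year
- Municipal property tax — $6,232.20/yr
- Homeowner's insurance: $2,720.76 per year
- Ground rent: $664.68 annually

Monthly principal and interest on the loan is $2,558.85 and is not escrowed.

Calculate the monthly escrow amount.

County property tax = $2,884.89 × 4 = $11,539.56 annually
School district tax = $3,270.60 annually
Municipal property tax = $6,232.20 annually
Homeowner's insurance = $2,720.76 annually
Ground rent = $664.68 annually
Yearly total = $11,539.56 + $3,270.60 + $6,232.20 + $2,720.76 + $664.68 = $24,427.80
Monthly = $24,427.80 ÷ 12 = $2,035.65

$2,035.65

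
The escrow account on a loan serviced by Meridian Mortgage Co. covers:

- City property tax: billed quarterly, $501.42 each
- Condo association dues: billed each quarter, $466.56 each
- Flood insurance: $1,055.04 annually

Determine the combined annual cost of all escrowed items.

$4,926.96

City property tax — $501.42 × 4 = $2,005.68 annually
Condo association dues — $466.56 × 4 = $1,866.24 annually
Flood insurance — $1,055.04 annually
Combined annual = $4,926.96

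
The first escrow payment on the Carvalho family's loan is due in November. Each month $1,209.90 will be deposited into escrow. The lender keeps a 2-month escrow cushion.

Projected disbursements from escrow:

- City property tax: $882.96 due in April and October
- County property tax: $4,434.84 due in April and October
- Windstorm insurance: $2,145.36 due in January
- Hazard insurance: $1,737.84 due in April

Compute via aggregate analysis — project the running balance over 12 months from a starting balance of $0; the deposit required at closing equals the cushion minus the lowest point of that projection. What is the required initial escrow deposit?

Cushion = 2 × $1,209.90 = $2,419.80
Trial balance (start $0, +$1,209.90 each month, − disbursements):
  Nov: +$1,209.90 → $1,209.90
  Dec: +$1,209.90 → $2,419.80
  Jan: +$1,209.90 − $2,145.36 → $1,484.34
  Feb: +$1,209.90 → $2,694.24
  Mar: +$1,209.90 → $3,904.14
  Apr: +$1,209.90 − $7,055.64 → -$1,941.60
  May: +$1,209.90 → -$731.70
  Jun: +$1,209.90 → $478.20
  Jul: +$1,209.90 → $1,688.10
  Aug: +$1,209.90 → $2,898.00
  Sep: +$1,209.90 → $4,107.90
  Oct: +$1,209.90 − $5,317.80 → $0.00
Lowest trial balance = -$1,941.60 (Apr)
Initial deposit = cushion − low point = $2,419.80 − (-$1,941.60) = $4,361.40

$4,361.40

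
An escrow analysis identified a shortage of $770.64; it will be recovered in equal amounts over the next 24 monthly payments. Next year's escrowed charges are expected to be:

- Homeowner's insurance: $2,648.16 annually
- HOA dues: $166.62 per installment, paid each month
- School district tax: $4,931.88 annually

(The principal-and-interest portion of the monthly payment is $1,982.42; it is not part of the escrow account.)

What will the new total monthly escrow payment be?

Homeowner's insurance — $2,648.16/yr
HOA dues — $166.62 × 12 = $1,999.44/yr
School district tax — $4,931.88/yr
Yearly total = $9,579.48
Monthly escrow = $9,579.48 ÷ 12 = $798.29
Monthly shortage recovery: $770.64 ÷ 24 = $32.11
New monthly escrow = $798.29 + $32.11 = $830.40

$830.40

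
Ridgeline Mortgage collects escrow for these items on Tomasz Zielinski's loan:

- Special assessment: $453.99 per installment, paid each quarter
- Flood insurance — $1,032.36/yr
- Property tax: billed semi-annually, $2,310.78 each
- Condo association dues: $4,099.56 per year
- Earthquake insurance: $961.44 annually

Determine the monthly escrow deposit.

$1,044.24

Special assessment — $453.99 × 4 = $1,815.96
Flood insurance — $1,032.36
Property tax — $2,310.78 × 2 = $4,621.56
Condo association dues — $4,099.56
Earthquake insurance — $961.44
Total annual escrow = $1,815.96 + $1,032.36 + $4,621.56 + $4,099.56 + $961.44 = $12,530.88
Monthly = $12,530.88 / 12 = $1,044.24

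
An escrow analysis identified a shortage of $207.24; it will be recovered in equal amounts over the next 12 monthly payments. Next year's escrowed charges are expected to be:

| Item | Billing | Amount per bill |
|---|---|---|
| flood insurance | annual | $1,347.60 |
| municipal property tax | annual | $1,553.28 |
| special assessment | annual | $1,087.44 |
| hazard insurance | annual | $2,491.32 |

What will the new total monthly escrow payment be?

$557.24

Flood insurance — $1,347.60/yr
Municipal property tax — $1,553.28/yr
Special assessment — $1,087.44/yr
Hazard insurance — $2,491.32/yr
Total per year = $1,347.60 + $1,553.28 + $1,087.44 + $2,491.32 = $6,479.64
Per month = $6,479.64 / 12 = $539.97
Shortage spread = $207.24 ÷ 12 = $17.27/mo
New monthly escrow = $539.97 + $17.27 = $557.24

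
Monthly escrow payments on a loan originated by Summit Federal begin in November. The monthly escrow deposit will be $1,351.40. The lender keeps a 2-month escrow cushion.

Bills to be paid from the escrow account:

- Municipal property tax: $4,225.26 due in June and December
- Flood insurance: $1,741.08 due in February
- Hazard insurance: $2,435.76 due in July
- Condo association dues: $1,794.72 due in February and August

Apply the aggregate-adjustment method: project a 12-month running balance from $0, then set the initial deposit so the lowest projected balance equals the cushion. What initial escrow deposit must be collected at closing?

Cushion = 2 × $1,351.40 = $2,702.80
Trial balance (start $0, +$1,351.40 each month, − disbursements):
  Nov: +$1,351.40 → $1,351.40
  Dec: +$1,351.40 − $4,225.26 → -$1,522.46
  Jan: +$1,351.40 → -$171.06
  Feb: +$1,351.40 − $3,535.80 → -$2,355.46
  Mar: +$1,351.40 → -$1,004.06
  Apr: +$1,351.40 → $347.34
  May: +$1,351.40 → $1,698.74
  Jun: +$1,351.40 − $4,225.26 → -$1,175.12
  Jul: +$1,351.40 − $2,435.76 → -$2,259.48
  Aug: +$1,351.40 − $1,794.72 → -$2,702.80
  Sep: +$1,351.40 → -$1,351.40
  Oct: +$1,351.40 → $0.00
Lowest trial balance = -$2,702.80 (Aug)
Initial deposit = cushion − low point = $2,702.80 − (-$2,702.80) = $5,405.60

$5,405.60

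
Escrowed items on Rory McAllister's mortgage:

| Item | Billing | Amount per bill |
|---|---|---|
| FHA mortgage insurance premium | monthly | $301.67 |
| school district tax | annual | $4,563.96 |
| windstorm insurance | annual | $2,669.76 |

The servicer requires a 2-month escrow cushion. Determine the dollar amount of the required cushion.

$1,808.96

FHA mortgage insurance premium: $301.67 × 12 = $3,620.04 per year
School district tax: $4,563.96 per year
Windstorm insurance: $2,669.76 per year
Yearly total = $3,620.04 + $4,563.96 + $2,669.76 = $10,853.76
Base monthly escrow = $10,853.76 / 12 = $904.48
Reserve = 2 × $904.48 = $1,808.96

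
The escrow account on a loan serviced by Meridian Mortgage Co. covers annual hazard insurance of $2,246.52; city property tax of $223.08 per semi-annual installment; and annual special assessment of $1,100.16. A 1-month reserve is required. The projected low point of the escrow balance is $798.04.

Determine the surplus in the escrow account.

$481.97

Hazard insurance: $2,246.52 per year
City property tax: $223.08 × 2 = $446.16 per year
Special assessment: $1,100.16 per year
Total annual escrow = $3,792.84
Monthly = $3,792.84 ÷ 12 = $316.07
Required cushion = 1 × $316.07 = $316.07
Surplus = $798.04 − $316.07 = $481.97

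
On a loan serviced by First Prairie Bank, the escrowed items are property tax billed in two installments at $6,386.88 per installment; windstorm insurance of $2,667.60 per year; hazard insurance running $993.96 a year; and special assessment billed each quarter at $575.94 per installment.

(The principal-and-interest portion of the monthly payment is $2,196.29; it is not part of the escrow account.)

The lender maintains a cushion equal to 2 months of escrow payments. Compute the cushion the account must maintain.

$3,123.18

Property tax: $6,386.88 × 2 = $12,773.76 annually
Windstorm insurance: $2,667.60 annually
Hazard insurance: $993.96 annually
Special assessment: $575.94 × 4 = $2,303.76 annually
Yearly total = $12,773.76 + $2,667.60 + $993.96 + $2,303.76 = $18,739.08
Monthly = $18,739.08 ÷ 12 = $1,561.59
Reserve = 2 × $1,561.59 = $3,123.18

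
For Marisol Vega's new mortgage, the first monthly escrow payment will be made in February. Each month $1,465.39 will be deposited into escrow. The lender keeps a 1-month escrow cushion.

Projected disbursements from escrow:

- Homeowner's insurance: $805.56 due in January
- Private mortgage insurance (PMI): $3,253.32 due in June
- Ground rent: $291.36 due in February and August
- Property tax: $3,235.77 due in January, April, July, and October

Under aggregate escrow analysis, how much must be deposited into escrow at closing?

$2,689.27

Cushion = 1 × $1,465.39 = $1,465.39
Trial balance (start $0, +$1,465.39 each month, − disbursements):
  Feb: +$1,465.39 − $291.36 → $1,174.03
  Mar: +$1,465.39 → $2,639.42
  Apr: +$1,465.39 − $3,235.77 → $869.04
  May: +$1,465.39 → $2,334.43
  Jun: +$1,465.39 − $3,253.32 → $546.50
  Jul: +$1,465.39 − $3,235.77 → -$1,223.88
  Aug: +$1,465.39 − $291.36 → -$49.85
  Sep: +$1,465.39 → $1,415.54
  Oct: +$1,465.39 − $3,235.77 → -$354.84
  Nov: +$1,465.39 → $1,110.55
  Dec: +$1,465.39 → $2,575.94
  Jan: +$1,465.39 − $4,041.33 → $0.00
Lowest trial balance = -$1,223.88 (Jul)
Initial deposit = cushion − low point = $1,465.39 − (-$1,223.88) = $2,689.27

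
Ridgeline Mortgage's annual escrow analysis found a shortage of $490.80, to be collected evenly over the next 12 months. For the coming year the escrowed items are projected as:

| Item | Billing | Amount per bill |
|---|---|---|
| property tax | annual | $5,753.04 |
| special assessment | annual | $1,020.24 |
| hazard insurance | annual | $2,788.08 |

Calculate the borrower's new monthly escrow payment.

$837.68

Property tax = $5,753.04 annually
Special assessment = $1,020.24 annually
Hazard insurance = $2,788.08 annually
Total annual escrow = $5,753.04 + $1,020.24 + $2,788.08 = $9,561.36
Base monthly escrow = $9,561.36 / 12 = $796.78
Monthly shortage recovery: $490.80 ÷ 12 = $40.90
New monthly escrow = $796.78 + $40.90 = $837.68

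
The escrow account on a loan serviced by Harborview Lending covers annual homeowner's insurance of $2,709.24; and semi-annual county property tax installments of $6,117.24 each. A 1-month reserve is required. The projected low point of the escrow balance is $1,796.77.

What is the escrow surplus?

Homeowner's insurance — $2,709.24/yr
County property tax — $6,117.24 × 2 = $12,234.48/yr
Yearly total = $2,709.24 + $12,234.48 = $14,943.72
Per month = $14,943.72 / 12 = $1,245.31
Required cushion = 1 × $1,245.31 = $1,245.31
Surplus = $1,796.77 − $1,245.31 = $551.46

$551.46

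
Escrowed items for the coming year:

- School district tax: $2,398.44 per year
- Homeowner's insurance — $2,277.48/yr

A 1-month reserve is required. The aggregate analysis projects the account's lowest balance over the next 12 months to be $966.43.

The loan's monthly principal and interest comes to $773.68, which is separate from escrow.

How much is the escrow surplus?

$576.77

School district tax = $2,398.44 per year
Homeowner's insurance = $2,277.48 per year
Yearly total = $4,675.92
Monthly escrow = $4,675.92 ÷ 12 = $389.66
Required reserve = 1 × $389.66 = $389.66
Surplus = $966.43 − $389.66 = $576.77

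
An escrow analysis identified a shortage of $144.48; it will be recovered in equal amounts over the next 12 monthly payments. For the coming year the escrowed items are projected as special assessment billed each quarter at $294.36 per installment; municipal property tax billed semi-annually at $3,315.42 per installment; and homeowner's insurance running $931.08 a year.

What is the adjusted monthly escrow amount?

Special assessment — $294.36 × 4 = $1,177.44 annually
Municipal property tax — $3,315.42 × 2 = $6,630.84 annually
Homeowner's insurance — $931.08 annually
Annual escrow total = $1,177.44 + $6,630.84 + $931.08 = $8,739.36
Monthly = $8,739.36 ÷ 12 = $728.28
Shortage per month = $144.48 ÷ 12 = $12.04
New monthly escrow = $728.28 + $12.04 = $740.32

$740.32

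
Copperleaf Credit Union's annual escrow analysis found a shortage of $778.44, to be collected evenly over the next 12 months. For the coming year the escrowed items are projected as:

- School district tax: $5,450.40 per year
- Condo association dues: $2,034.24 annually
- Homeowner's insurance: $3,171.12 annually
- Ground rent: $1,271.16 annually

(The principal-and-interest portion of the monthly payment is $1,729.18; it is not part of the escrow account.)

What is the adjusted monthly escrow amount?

$1,058.78

School district tax: $5,450.40 per year
Condo association dues: $2,034.24 per year
Homeowner's insurance: $3,171.12 per year
Ground rent: $1,271.16 per year
Total annual escrow = $11,926.92
Monthly escrow = $11,926.92 ÷ 12 = $993.91
Monthly shortage recovery: $778.44 / 12 = $64.87
Adjusted monthly = $993.91 + $64.87 = $1,058.78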